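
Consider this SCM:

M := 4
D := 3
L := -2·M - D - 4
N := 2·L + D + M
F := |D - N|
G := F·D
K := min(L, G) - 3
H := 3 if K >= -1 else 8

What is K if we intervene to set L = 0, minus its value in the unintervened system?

The intervention breaks the incoming arrows to L: L := -2·M - D - 4 no longer applies, and L = 0.
N = 2·L + D + M  [with L=0, D=3, M=4]  = 7
F = |D - N|  [with D=3, N=7]  = 4
G = F·D  [with F=4, D=3]  = 12
K = min(L, G) - 3  [with L=0, G=12]  = -3
Without intervention: L = -2·M - D - 4  [with M=4, D=3]  = -15; N = 2·L + D + M  [with L=-15, D=3, M=4]  = -23; F = |D - N|  [with D=3, N=-23]  = 26; G = F·D  [with F=26, D=3]  = 78; K = min(L, G) - 3  [with L=-15, G=78]  = -18.
Change = -3 − (-18) = 15.

15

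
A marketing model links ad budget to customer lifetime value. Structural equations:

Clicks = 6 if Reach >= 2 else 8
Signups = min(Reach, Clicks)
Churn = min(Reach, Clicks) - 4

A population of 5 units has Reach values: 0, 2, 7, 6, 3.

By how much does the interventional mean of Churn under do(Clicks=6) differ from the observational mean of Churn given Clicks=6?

-0.85

The intervention sets Clicks=6 in all 5 units regardless of Reach. Recomputing Churn per unit gives -4, -2, 2, 2, -1; average -0.6.
Conditioning on Clicks=6 selects the 4 unit(s) with Reach ∈ {2, 7, 6, 3}. Their Churn values: -2, 2, 2, -1. Mean = 0.25.
Difference = -0.6 − 0.25 = -0.85.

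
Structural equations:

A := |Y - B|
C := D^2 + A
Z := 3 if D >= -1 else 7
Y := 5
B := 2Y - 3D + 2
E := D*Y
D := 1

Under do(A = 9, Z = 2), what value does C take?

Setting A = 9, Z = 2 by intervention discards those variables' equations.
C = D^2 + A  [with D=1, A=9]  = 10

10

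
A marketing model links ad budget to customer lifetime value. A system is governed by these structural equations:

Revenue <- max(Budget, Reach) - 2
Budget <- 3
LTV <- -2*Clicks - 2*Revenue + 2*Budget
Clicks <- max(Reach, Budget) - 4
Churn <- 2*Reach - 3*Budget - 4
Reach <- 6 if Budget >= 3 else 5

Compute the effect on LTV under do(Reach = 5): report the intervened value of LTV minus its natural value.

Under do(Reach=5), the mechanism Reach <- 6 if Budget >= 3 else 5 is discarded; Reach is fixed at 5.
Clicks = max(Reach, Budget) - 4  [with Reach=5, Budget=3]  = 1
Revenue = max(Budget, Reach) - 2  [with Budget=3, Reach=5]  = 3
LTV = -2*Clicks - 2*Revenue + 2*Budget  [with Clicks=1, Revenue=3, Budget=3]  = -2
Without intervention: Reach = 6 if Budget >= 3 else 5  [with Budget=3]  = 6; Clicks = max(Reach, Budget) - 4  [with Reach=6, Budget=3]  = 2; Revenue = max(Budget, Reach) - 2  [with Budget=3, Reach=6]  = 4; LTV = -2*Clicks - 2*Revenue + 2*Budget  [with Clicks=2, Revenue=4, Budget=3]  = -6.
Change = -2 − (-6) = 4.

4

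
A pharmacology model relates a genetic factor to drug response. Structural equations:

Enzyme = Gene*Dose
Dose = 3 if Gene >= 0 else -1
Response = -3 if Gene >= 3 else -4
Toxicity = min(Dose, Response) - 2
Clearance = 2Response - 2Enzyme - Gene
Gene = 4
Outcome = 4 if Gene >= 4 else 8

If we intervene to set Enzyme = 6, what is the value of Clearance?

-22

The intervention breaks the incoming arrows to Enzyme: Enzyme = Gene*Dose no longer applies, and Enzyme = 6.
Response = -3 if Gene >= 3 else -4  [with Gene=4]  = -3
Clearance = 2Response - 2Enzyme - Gene  [with Response=-3, Enzyme=6, Gene=4]  = -22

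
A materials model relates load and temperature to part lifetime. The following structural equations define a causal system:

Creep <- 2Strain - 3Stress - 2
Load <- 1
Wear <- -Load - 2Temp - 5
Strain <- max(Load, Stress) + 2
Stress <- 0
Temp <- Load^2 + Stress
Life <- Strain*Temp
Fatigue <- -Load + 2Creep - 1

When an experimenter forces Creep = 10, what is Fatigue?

18

Under do(Creep=10), the mechanism Creep <- 2Strain - 3Stress - 2 is discarded; Creep is fixed at 10.
Fatigue = -Load + 2Creep - 1  [with Load=1, Creep=10]  = 18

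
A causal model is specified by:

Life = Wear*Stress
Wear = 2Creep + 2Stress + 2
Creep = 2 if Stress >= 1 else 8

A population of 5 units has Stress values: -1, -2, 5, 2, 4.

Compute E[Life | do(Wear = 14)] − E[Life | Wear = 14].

8.4

Every unit gets Wear=14 under the intervention. Life values become -14, -28, 70, 28, 56; E[Life|do(Wear=14)] = 22.4.
Observing Wear=14 restricts to units where Wear's equation naturally yields 14: Stress ∈ {-2, 4}. In that subpopulation Life = -28, 56, mean 14.
Difference = 22.4 − 14 = 8.4.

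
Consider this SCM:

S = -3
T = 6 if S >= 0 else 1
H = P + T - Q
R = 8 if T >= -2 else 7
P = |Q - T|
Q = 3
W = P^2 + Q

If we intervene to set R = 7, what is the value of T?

1

do(R=7) replaces the equation R = 8 if T >= -2 else 7 with the constant R = 7.
T is not downstream of the intervention, so its value is determined by the original equations.
T = 6 if S >= 0 else 1  [with S=-3]  = 1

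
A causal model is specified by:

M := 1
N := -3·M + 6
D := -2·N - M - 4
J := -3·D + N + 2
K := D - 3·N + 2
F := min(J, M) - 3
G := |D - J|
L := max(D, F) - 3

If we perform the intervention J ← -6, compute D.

-11

Under do(J=-6), the mechanism J := -3·D + N + 2 is discarded; J is fixed at -6.
Since D is not a descendant of the intervened variable, it is unaffected.
N = -3·M + 6  [with M=1]  = 3
D = -2·N - M - 4  [with N=3, M=1]  = -11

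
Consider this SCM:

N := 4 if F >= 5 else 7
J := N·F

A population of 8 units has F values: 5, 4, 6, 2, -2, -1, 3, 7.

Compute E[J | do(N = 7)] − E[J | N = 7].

12.6

The intervention sets N=7 in all 8 units regardless of F. Recomputing J per unit gives 35, 28, 42, 14, -14, -7, 21, 49; average 21.
E[J|N=7] averages over only the 5 units with N=7 (F = 4, 2, -2, -1, 3): J = 28, 14, -14, -7, 21, mean 8.4.
Difference = 21 − 8.4 = 12.6.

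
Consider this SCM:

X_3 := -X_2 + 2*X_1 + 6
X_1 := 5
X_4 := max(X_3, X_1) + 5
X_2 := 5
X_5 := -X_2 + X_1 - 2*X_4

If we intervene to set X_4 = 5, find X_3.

Under do(X_4=5), the mechanism X_4 := max(X_3, X_1) + 5 is discarded; X_4 is fixed at 5.
Since X_3 is not a descendant of the intervened variable, it is unaffected.
X_3 = -X_2 + 2*X_1 + 6  [with X_2=5, X_1=5]  = 11

11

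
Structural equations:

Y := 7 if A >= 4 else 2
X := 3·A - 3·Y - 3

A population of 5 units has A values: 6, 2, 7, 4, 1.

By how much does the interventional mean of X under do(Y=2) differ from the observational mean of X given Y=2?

7.5

Every unit gets Y=2 under the intervention. X values become 9, -3, 12, 3, -6; E[X|do(Y=2)] = 3.
Observing Y=2 restricts to units where Y's equation naturally yields 2: A ∈ {2, 1}. In that subpopulation X = -3, -6, mean -4.5.
Difference = 3 − (-4.5) = 7.5.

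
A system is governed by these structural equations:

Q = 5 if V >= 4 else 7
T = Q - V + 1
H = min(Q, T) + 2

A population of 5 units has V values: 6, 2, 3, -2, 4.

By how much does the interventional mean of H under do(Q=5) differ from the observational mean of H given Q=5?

do(Q=5) breaks Q's dependence on V. With Q=5 fixed, H across the units is 2, 6, 5, 7, 4, mean 4.8.
Observing Q=5 restricts to units where Q's equation naturally yields 5: V ∈ {6, 4}. In that subpopulation H = 2, 4, mean 3.
Difference = 4.8 − 3 = 1.8.

1.8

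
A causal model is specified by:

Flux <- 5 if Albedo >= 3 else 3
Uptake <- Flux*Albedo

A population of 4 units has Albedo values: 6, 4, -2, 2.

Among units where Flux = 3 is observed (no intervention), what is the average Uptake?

Conditioning on Flux=3 selects the 2 unit(s) with Albedo ∈ {-2, 2}. Their Uptake values: -6, 6. Mean = 0.

0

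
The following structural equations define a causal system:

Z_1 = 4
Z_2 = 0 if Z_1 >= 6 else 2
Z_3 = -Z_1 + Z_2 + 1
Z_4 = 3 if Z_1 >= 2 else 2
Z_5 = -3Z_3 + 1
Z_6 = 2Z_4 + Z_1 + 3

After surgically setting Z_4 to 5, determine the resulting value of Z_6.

17

Under do(Z_4=5), the mechanism Z_4 = 3 if Z_1 >= 2 else 2 is discarded; Z_4 is fixed at 5.
Z_6 = 2Z_4 + Z_1 + 3  [with Z_4=5, Z_1=4]  = 17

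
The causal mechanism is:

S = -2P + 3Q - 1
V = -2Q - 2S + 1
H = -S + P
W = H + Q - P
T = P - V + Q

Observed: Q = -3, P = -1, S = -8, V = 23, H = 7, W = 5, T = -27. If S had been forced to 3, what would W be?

The intervention breaks the incoming arrows to S: S = -2P + 3Q - 1 no longer applies, and S = 3.
H = -S + P  [with S=3, P=-1]  = -4
W = H + Q - P  [with H=-4, Q=-3, P=-1]  = -6

-6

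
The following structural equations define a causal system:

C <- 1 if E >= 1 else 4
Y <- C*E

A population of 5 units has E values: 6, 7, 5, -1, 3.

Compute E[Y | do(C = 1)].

4

do(C=1) breaks C's dependence on E. With C=1 fixed, Y across the units is 6, 7, 5, -1, 3, mean 4.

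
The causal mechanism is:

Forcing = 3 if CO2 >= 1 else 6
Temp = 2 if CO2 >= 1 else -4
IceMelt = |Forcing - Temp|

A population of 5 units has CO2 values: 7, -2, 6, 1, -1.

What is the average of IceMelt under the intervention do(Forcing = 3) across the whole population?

The intervention sets Forcing=3 in all 5 units regardless of CO2. Recomputing IceMelt per unit gives 1, 7, 1, 1, 7; average 3.4.

3.4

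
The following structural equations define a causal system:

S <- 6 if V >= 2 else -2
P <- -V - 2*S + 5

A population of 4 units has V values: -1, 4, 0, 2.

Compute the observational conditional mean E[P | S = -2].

9.5

Observing S=-2 restricts to units where S's equation naturally yields -2: V ∈ {-1, 0}. In that subpopulation P = 10, 9, mean 9.5.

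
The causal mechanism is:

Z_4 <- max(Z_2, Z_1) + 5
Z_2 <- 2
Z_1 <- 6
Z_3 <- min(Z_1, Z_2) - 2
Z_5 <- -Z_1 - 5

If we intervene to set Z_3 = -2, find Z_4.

The intervention breaks the incoming arrows to Z_3: Z_3 <- min(Z_1, Z_2) - 2 no longer applies, and Z_3 = -2.
Z_4 is not downstream of the intervention, so its value is determined by the original equations.
Z_4 = max(Z_2, Z_1) + 5  [with Z_2=2, Z_1=6]  = 11

11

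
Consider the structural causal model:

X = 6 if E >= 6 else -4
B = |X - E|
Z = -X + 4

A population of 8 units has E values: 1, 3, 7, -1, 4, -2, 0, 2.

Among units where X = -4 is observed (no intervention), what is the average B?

5

Conditioning on X=-4 selects the 7 unit(s) with E ∈ {1, 3, -1, 4, -2, 0, 2}. Their B values: 5, 7, 3, 8, 2, 4, 6. Mean = 5.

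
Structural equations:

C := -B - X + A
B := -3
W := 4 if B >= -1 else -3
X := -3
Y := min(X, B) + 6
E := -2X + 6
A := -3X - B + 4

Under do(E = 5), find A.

16

do(E=5) replaces the equation E := -2X + 6 with the constant E = 5.
A is not downstream of the intervention, so its value is determined by the original equations.
A = -3X - B + 4  [with X=-3, B=-3]  = 16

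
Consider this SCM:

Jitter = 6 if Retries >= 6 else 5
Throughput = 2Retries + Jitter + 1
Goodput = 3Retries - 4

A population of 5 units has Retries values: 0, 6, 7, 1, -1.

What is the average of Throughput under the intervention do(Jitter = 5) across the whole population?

11.2

The intervention sets Jitter=5 in all 5 units regardless of Retries. Recomputing Throughput per unit gives 6, 18, 20, 8, 4; average 11.2.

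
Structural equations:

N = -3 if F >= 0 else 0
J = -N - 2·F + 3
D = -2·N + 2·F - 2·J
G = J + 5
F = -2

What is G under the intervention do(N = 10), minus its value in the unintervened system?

do(N=10) replaces the equation N = -3 if F >= 0 else 0 with the constant N = 10.
J = -N - 2·F + 3  [with N=10, F=-2]  = -3
G = J + 5  [with J=-3]  = 2
Without intervention: N = -3 if F >= 0 else 0  [with F=-2]  = 0; J = -N - 2·F + 3  [with N=0, F=-2]  = 7; G = J + 5  [with J=7]  = 12.
Change = 2 − 12 = -10.

-10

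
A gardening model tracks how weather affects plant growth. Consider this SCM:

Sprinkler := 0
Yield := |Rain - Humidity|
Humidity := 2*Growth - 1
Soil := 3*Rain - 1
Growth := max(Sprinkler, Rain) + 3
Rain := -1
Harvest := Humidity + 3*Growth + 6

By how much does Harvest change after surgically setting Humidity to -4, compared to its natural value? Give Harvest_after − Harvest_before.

-9

Under do(Humidity=-4), the mechanism Humidity := 2*Growth - 1 is discarded; Humidity is fixed at -4.
Growth = max(Sprinkler, Rain) + 3  [with Sprinkler=0, Rain=-1]  = 3
Harvest = Humidity + 3*Growth + 6  [with Humidity=-4, Growth=3]  = 11
Without intervention: Growth = max(Sprinkler, Rain) + 3  [with Sprinkler=0, Rain=-1]  = 3; Humidity = 2*Growth - 1  [with Growth=3]  = 5; Harvest = Humidity + 3*Growth + 6  [with Humidity=5, Growth=3]  = 20.
Change = 11 − 20 = -9.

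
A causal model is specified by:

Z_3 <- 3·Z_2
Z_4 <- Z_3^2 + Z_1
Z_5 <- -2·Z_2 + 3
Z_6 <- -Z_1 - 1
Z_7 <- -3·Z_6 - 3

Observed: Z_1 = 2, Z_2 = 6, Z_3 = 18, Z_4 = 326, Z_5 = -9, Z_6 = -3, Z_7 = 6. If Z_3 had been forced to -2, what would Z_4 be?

6

The intervention breaks the incoming arrows to Z_3: Z_3 <- 3·Z_2 no longer applies, and Z_3 = -2.
Z_4 = Z_3^2 + Z_1  [with Z_3=-2, Z_1=2]  = 6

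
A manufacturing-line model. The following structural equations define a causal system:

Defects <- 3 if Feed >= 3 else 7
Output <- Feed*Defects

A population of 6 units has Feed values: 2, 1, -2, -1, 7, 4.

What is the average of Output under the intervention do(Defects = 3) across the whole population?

5.5

Every unit gets Defects=3 under the intervention. Output values become 6, 3, -6, -3, 21, 12; E[Output|do(Defects=3)] = 5.5.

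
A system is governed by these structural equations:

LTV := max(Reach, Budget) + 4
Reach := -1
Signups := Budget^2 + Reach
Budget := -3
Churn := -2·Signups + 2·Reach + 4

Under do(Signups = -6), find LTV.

do(Signups=-6) replaces the equation Signups := Budget^2 + Reach with the constant Signups = -6.
LTV is not downstream of the intervention, so its value is determined by the original equations.
LTV = max(Reach, Budget) + 4  [with Reach=-1, Budget=-3]  = 3

3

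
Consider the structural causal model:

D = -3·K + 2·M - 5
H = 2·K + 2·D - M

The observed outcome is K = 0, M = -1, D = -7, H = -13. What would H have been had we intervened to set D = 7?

15

The intervention breaks the incoming arrows to D: D = -3·K + 2·M - 5 no longer applies, and D = 7.
H = 2·K + 2·D - M  [with K=0, D=7, M=-1]  = 15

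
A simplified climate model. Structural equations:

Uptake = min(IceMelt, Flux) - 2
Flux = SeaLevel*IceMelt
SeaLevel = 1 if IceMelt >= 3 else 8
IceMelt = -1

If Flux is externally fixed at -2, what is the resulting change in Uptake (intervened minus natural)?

6

The intervention breaks the incoming arrows to Flux: Flux = SeaLevel*IceMelt no longer applies, and Flux = -2.
Uptake = min(IceMelt, Flux) - 2  [with IceMelt=-1, Flux=-2]  = -4
Without intervention: SeaLevel = 1 if IceMelt >= 3 else 8  [with IceMelt=-1]  = 8; Flux = SeaLevel*IceMelt  [with SeaLevel=8, IceMelt=-1]  = -8; Uptake = min(IceMelt, Flux) - 2  [with IceMelt=-1, Flux=-8]  = -10.
Change = -4 − (-10) = 6.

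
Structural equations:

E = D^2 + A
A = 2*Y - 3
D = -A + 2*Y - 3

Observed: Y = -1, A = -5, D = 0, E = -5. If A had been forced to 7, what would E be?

151

Under do(A=7), the mechanism A = 2*Y - 3 is discarded; A is fixed at 7.
D = -A + 2*Y - 3  [with A=7, Y=-1]  = -12
E = D^2 + A  [with D=-12, A=7]  = 151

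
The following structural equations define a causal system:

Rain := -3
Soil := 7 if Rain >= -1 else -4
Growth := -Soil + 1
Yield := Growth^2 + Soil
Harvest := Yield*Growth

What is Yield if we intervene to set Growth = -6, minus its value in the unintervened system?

The intervention breaks the incoming arrows to Growth: Growth := -Soil + 1 no longer applies, and Growth = -6.
Soil = 7 if Rain >= -1 else -4  [with Rain=-3]  = -4
Yield = Growth^2 + Soil  [with Growth=-6, Soil=-4]  = 32
Without intervention: Soil = 7 if Rain >= -1 else -4  [with Rain=-3]  = -4; Growth = -Soil + 1  [with Soil=-4]  = 5; Yield = Growth^2 + Soil  [with Growth=5, Soil=-4]  = 21.
Change = 32 − 21 = 11.

11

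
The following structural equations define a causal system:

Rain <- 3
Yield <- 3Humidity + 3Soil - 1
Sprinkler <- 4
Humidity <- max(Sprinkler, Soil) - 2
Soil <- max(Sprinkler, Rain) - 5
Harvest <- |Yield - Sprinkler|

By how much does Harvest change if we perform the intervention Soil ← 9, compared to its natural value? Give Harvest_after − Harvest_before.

The intervention breaks the incoming arrows to Soil: Soil <- max(Sprinkler, Rain) - 5 no longer applies, and Soil = 9.
Humidity = max(Sprinkler, Soil) - 2  [with Sprinkler=4, Soil=9]  = 7
Yield = 3Humidity + 3Soil - 1  [with Humidity=7, Soil=9]  = 47
Harvest = |Yield - Sprinkler|  [with Yield=47, Sprinkler=4]  = 43
Without intervention: Soil = max(Sprinkler, Rain) - 5  [with Sprinkler=4, Rain=3]  = -1; Humidity = max(Sprinkler, Soil) - 2  [with Sprinkler=4, Soil=-1]  = 2; Yield = 3Humidity + 3Soil - 1  [with Humidity=2, Soil=-1]  = 2; Harvest = |Yield - Sprinkler|  [with Yield=2, Sprinkler=4]  = 2.
Change = 43 − 2 = 41.

41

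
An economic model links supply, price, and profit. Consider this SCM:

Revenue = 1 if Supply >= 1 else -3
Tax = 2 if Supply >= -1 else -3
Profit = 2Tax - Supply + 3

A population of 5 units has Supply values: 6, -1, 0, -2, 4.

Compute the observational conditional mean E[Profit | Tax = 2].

4.75

E[Profit|Tax=2] averages over only the 4 units with Tax=2 (Supply = 6, -1, 0, 4): Profit = 1, 8, 7, 3, mean 4.75.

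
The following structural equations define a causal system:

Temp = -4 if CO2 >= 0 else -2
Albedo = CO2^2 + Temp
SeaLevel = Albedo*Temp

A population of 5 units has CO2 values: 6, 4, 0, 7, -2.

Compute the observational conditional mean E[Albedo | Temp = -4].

Conditioning on Temp=-4 selects the 4 unit(s) with CO2 ∈ {6, 4, 0, 7}. Their Albedo values: 32, 12, -4, 45. Mean = 21.25.

21.25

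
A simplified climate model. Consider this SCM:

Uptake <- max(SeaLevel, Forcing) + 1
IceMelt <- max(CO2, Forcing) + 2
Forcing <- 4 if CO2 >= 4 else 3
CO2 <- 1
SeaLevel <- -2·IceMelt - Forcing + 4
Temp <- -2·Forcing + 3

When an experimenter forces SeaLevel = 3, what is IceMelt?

The intervention breaks the incoming arrows to SeaLevel: SeaLevel <- -2·IceMelt - Forcing + 4 no longer applies, and SeaLevel = 3.
Since IceMelt is not a descendant of the intervened variable, it is unaffected.
Forcing = 4 if CO2 >= 4 else 3  [with CO2=1]  = 3
IceMelt = max(CO2, Forcing) + 2  [with CO2=1, Forcing=3]  = 5

5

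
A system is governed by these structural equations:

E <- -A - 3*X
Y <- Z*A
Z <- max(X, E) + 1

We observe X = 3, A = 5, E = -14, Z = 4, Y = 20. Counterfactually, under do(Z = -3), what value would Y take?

-15

Intervening sets Z = -3 and removes its equation (Z <- max(X, E) + 1).
Y = Z*A  [with Z=-3, A=5]  = -15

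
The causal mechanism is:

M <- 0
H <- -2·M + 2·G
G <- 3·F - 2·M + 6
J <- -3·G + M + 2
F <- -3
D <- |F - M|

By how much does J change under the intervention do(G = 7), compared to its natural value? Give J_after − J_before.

The intervention breaks the incoming arrows to G: G <- 3·F - 2·M + 6 no longer applies, and G = 7.
J = -3·G + M + 2  [with G=7, M=0]  = -19
Without intervention: G = 3·F - 2·M + 6  [with F=-3, M=0]  = -3; J = -3·G + M + 2  [with G=-3, M=0]  = 11.
Change = -19 − 11 = -30.

-30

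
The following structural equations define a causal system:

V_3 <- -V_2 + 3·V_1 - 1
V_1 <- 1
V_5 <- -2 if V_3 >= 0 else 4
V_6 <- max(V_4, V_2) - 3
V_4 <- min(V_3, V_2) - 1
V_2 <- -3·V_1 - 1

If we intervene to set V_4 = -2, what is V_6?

-5

Under do(V_4=-2), the mechanism V_4 <- min(V_3, V_2) - 1 is discarded; V_4 is fixed at -2.
V_2 = -3·V_1 - 1  [with V_1=1]  = -4
V_6 = max(V_4, V_2) - 3  [with V_4=-2, V_2=-4]  = -5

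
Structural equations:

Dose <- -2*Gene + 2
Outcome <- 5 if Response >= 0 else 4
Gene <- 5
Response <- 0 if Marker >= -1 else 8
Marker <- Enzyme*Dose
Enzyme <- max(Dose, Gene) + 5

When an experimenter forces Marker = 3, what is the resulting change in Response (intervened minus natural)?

-8

Intervening sets Marker = 3 and removes its equation (Marker <- Enzyme*Dose).
Response = 0 if Marker >= -1 else 8  [with Marker=3]  = 0
Without intervention: Dose = -2*Gene + 2  [with Gene=5]  = -8; Enzyme = max(Dose, Gene) + 5  [with Dose=-8, Gene=5]  = 10; Marker = Enzyme*Dose  [with Enzyme=10, Dose=-8]  = -80; Response = 0 if Marker >= -1 else 8  [with Marker=-80]  = 8.
Change = 0 − 8 = -8.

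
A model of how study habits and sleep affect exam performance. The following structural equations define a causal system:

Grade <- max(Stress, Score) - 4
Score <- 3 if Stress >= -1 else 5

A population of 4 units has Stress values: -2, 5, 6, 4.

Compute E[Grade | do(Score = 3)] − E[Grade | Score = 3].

The intervention sets Score=3 in all 4 units regardless of Stress. Recomputing Grade per unit gives -1, 1, 2, 0; average 0.5.
Conditioning on Score=3 selects the 3 unit(s) with Stress ∈ {5, 6, 4}. Their Grade values: 1, 2, 0. Mean = 1.
Difference = 0.5 − 1 = -0.5.

-0.5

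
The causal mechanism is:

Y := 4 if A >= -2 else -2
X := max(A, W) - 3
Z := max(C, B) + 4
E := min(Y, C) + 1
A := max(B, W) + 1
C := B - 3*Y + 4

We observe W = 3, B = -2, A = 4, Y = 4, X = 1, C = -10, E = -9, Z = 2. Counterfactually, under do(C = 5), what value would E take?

Intervening sets C = 5 and removes its equation (C := B - 3*Y + 4).
A = max(B, W) + 1  [with B=-2, W=3]  = 4
Y = 4 if A >= -2 else -2  [with A=4]  = 4
E = min(Y, C) + 1  [with Y=4, C=5]  = 5

5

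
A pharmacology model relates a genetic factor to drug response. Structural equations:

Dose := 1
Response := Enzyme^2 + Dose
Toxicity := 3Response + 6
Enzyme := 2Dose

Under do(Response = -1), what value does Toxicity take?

The intervention breaks the incoming arrows to Response: Response := Enzyme^2 + Dose no longer applies, and Response = -1.
Toxicity = 3Response + 6  [with Response=-1]  = 3

3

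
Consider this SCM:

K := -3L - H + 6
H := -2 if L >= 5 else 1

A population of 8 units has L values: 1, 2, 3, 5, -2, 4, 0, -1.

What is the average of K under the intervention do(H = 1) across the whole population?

The intervention sets H=1 in all 8 units regardless of L. Recomputing K per unit gives 2, -1, -4, -10, 11, -7, 5, 8; average 0.5.

0.5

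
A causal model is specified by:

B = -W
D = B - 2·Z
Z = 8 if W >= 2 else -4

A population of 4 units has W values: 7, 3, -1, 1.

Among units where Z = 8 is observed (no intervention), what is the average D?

-21

Observing Z=8 restricts to units where Z's equation naturally yields 8: W ∈ {7, 3}. In that subpopulation D = -23, -19, mean -21.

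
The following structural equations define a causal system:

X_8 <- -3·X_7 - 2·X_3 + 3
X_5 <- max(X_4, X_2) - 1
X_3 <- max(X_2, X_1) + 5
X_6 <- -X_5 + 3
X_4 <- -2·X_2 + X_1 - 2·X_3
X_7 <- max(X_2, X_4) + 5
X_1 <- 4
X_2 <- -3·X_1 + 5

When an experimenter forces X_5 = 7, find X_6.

-4

The intervention breaks the incoming arrows to X_5: X_5 <- max(X_4, X_2) - 1 no longer applies, and X_5 = 7.
X_6 = -X_5 + 3  [with X_5=7]  = -4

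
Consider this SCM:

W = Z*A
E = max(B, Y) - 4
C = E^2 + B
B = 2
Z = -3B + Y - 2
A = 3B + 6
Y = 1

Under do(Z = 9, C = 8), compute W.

108

Setting Z = 9, C = 8 by intervention discards those variables' equations.
A = 3B + 6  [with B=2]  = 12
W = Z*A  [with Z=9, A=12]  = 108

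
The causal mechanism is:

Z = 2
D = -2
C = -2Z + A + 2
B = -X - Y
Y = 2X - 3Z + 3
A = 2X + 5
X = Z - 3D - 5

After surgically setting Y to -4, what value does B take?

1

The intervention breaks the incoming arrows to Y: Y = 2X - 3Z + 3 no longer applies, and Y = -4.
X = Z - 3D - 5  [with Z=2, D=-2]  = 3
B = -X - Y  [with X=3, Y=-4]  = 1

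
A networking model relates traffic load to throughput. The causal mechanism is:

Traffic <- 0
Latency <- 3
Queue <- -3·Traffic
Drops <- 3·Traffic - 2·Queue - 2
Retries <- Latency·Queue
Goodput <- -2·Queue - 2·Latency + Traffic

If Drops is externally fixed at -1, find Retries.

0

Intervening sets Drops = -1 and removes its equation (Drops <- 3·Traffic - 2·Queue - 2).
No directed path runs from Drops to Retries, so Retries keeps its natural value.
Queue = -3·Traffic  [with Traffic=0]  = 0
Retries = Latency·Queue  [with Latency=3, Queue=0]  = 0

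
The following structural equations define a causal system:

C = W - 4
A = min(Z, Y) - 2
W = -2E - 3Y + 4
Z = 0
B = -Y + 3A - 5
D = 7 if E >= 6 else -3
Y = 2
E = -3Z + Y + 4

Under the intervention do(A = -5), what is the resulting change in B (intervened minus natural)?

do(A=-5) replaces the equation A = min(Z, Y) - 2 with the constant A = -5.
B = -Y + 3A - 5  [with Y=2, A=-5]  = -22
Without intervention: A = min(Z, Y) - 2  [with Z=0, Y=2]  = -2; B = -Y + 3A - 5  [with Y=2, A=-2]  = -13.
Change = -22 − (-13) = -9.

-9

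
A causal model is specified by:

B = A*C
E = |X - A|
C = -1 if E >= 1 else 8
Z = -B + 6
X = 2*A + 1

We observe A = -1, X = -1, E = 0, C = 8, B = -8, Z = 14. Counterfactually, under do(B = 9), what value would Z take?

-3

The intervention breaks the incoming arrows to B: B = A*C no longer applies, and B = 9.
Z = -B + 6  [with B=9]  = -3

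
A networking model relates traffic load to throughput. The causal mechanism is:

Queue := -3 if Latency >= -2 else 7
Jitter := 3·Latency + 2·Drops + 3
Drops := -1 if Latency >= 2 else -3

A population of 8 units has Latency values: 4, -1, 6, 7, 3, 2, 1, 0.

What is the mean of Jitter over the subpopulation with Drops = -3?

-3

Conditioning on Drops=-3 selects the 3 unit(s) with Latency ∈ {-1, 1, 0}. Their Jitter values: -6, 0, -3. Mean = -3.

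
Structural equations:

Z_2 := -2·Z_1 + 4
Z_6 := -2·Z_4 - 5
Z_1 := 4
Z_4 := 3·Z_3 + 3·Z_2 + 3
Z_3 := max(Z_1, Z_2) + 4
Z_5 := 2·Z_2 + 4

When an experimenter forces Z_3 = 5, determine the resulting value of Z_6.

-17

The intervention breaks the incoming arrows to Z_3: Z_3 := max(Z_1, Z_2) + 4 no longer applies, and Z_3 = 5.
Z_2 = -2·Z_1 + 4  [with Z_1=4]  = -4
Z_4 = 3·Z_3 + 3·Z_2 + 3  [with Z_3=5, Z_2=-4]  = 6
Z_6 = -2·Z_4 - 5  [with Z_4=6]  = -17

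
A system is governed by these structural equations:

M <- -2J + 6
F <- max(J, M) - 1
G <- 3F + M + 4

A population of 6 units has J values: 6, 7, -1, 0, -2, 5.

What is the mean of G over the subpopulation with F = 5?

E[G|F=5] averages over only the 2 units with F=5 (J = 6, 0): G = 13, 25, mean 19.

19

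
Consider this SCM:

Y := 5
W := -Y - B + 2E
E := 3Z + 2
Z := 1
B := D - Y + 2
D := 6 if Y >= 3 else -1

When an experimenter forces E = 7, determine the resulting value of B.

3

The intervention breaks the incoming arrows to E: E := 3Z + 2 no longer applies, and E = 7.
Since B is not a descendant of the intervened variable, it is unaffected.
D = 6 if Y >= 3 else -1  [with Y=5]  = 6
B = D - Y + 2  [with D=6, Y=5]  = 3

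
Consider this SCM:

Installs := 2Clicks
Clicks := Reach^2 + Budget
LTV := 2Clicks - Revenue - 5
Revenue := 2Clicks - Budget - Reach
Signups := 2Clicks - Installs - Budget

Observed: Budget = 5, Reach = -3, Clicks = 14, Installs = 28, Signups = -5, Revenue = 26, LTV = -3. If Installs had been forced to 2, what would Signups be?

21

Intervening sets Installs = 2 and removes its equation (Installs := 2Clicks).
Clicks = Reach^2 + Budget  [with Reach=-3, Budget=5]  = 14
Signups = 2Clicks - Installs - Budget  [with Clicks=14, Installs=2, Budget=5]  = 21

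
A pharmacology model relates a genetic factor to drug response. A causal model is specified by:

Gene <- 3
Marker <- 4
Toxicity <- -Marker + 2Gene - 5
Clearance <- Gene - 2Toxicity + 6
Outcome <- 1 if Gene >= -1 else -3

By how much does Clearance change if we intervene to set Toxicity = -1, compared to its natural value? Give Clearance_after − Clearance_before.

The intervention breaks the incoming arrows to Toxicity: Toxicity <- -Marker + 2Gene - 5 no longer applies, and Toxicity = -1.
Clearance = Gene - 2Toxicity + 6  [with Gene=3, Toxicity=-1]  = 11
Without intervention: Toxicity = -Marker + 2Gene - 5  [with Marker=4, Gene=3]  = -3; Clearance = Gene - 2Toxicity + 6  [with Gene=3, Toxicity=-3]  = 15.
Change = 11 − 15 = -4.

-4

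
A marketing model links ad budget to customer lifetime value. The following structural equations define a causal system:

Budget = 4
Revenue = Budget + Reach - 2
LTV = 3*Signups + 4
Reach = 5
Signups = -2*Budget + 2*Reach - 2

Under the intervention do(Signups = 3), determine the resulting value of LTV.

13

do(Signups=3) replaces the equation Signups = -2*Budget + 2*Reach - 2 with the constant Signups = 3.
LTV = 3*Signups + 4  [with Signups=3]  = 13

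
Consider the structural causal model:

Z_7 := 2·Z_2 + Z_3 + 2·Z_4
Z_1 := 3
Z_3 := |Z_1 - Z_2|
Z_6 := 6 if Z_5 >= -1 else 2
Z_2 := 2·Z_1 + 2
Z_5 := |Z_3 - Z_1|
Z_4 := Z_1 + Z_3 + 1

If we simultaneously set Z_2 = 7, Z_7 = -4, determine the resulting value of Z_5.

1

Setting Z_2 = 7, Z_7 = -4 by intervention discards those variables' equations.
Z_3 = |Z_1 - Z_2|  [with Z_1=3, Z_2=7]  = 4
Z_5 = |Z_3 - Z_1|  [with Z_3=4, Z_1=3]  = 1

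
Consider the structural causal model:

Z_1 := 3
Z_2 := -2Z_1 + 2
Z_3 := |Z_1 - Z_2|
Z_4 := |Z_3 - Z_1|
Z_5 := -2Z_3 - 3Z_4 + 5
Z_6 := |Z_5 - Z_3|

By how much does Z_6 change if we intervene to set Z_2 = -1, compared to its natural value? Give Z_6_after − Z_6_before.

-18

Under do(Z_2=-1), the mechanism Z_2 := -2Z_1 + 2 is discarded; Z_2 is fixed at -1.
Z_3 = |Z_1 - Z_2|  [with Z_1=3, Z_2=-1]  = 4
Z_4 = |Z_3 - Z_1|  [with Z_3=4, Z_1=3]  = 1
Z_5 = -2Z_3 - 3Z_4 + 5  [with Z_3=4, Z_4=1]  = -6
Z_6 = |Z_5 - Z_3|  [with Z_5=-6, Z_3=4]  = 10
Without intervention: Z_2 = -2Z_1 + 2  [with Z_1=3]  = -4; Z_3 = |Z_1 - Z_2|  [with Z_1=3, Z_2=-4]  = 7; Z_4 = |Z_3 - Z_1|  [with Z_3=7, Z_1=3]  = 4; Z_5 = -2Z_3 - 3Z_4 + 5  [with Z_3=7, Z_4=4]  = -21; Z_6 = |Z_5 - Z_3|  [with Z_5=-21, Z_3=7]  = 28.
Change = 10 − 28 = -18.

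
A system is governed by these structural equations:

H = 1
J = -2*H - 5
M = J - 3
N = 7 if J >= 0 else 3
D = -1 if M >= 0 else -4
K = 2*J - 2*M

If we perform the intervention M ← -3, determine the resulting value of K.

The intervention breaks the incoming arrows to M: M = J - 3 no longer applies, and M = -3.
J = -2*H - 5  [with H=1]  = -7
K = 2*J - 2*M  [with J=-7, M=-3]  = -8

-8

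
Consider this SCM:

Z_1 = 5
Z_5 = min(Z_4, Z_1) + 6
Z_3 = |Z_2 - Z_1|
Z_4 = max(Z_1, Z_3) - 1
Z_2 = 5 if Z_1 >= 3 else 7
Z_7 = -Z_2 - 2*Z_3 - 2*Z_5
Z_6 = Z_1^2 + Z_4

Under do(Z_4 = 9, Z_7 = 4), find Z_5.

Setting Z_4 = 9, Z_7 = 4 by intervention discards those variables' equations.
Z_5 = min(Z_4, Z_1) + 6  [with Z_4=9, Z_1=5]  = 11

11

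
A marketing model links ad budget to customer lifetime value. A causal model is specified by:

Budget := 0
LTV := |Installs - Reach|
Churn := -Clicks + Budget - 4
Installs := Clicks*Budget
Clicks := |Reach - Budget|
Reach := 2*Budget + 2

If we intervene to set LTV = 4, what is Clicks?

2

do(LTV=4) replaces the equation LTV := |Installs - Reach| with the constant LTV = 4.
Clicks is not downstream of the intervention, so its value is determined by the original equations.
Reach = 2*Budget + 2  [with Budget=0]  = 2
Clicks = |Reach - Budget|  [with Reach=2, Budget=0]  = 2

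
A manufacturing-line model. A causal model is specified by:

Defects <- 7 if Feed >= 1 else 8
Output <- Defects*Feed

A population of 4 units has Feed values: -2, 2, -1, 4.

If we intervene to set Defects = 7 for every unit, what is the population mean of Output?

The intervention sets Defects=7 in all 4 units regardless of Feed. Recomputing Output per unit gives -14, 14, -7, 28; average 5.25.

5.25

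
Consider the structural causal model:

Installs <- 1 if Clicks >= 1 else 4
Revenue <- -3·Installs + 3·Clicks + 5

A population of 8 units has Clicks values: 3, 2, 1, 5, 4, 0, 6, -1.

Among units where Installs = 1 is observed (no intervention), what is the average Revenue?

Conditioning on Installs=1 selects the 6 unit(s) with Clicks ∈ {3, 2, 1, 5, 4, 6}. Their Revenue values: 11, 8, 5, 17, 14, 20. Mean = 12.5.

12.5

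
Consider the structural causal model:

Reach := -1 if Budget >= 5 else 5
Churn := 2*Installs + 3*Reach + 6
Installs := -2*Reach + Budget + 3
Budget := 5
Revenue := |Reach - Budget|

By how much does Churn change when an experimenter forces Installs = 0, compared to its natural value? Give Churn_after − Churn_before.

The intervention breaks the incoming arrows to Installs: Installs := -2*Reach + Budget + 3 no longer applies, and Installs = 0.
Reach = -1 if Budget >= 5 else 5  [with Budget=5]  = -1
Churn = 2*Installs + 3*Reach + 6  [with Installs=0, Reach=-1]  = 3
Without intervention: Reach = -1 if Budget >= 5 else 5  [with Budget=5]  = -1; Installs = -2*Reach + Budget + 3  [with Reach=-1, Budget=5]  = 10; Churn = 2*Installs + 3*Reach + 6  [with Installs=10, Reach=-1]  = 23.
Change = 3 − 23 = -20.

-20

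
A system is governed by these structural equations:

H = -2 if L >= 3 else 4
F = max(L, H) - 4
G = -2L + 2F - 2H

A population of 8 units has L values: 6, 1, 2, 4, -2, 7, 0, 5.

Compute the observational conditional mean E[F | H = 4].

0

Observing H=4 restricts to units where H's equation naturally yields 4: L ∈ {1, 2, -2, 0}. In that subpopulation F = 0, 0, 0, 0, mean 0.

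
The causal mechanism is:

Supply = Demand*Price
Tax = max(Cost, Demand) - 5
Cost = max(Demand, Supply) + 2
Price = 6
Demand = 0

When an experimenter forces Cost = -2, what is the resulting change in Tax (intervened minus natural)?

-2

Intervening sets Cost = -2 and removes its equation (Cost = max(Demand, Supply) + 2).
Tax = max(Cost, Demand) - 5  [with Cost=-2, Demand=0]  = -5
Without intervention: Supply = Demand*Price  [with Demand=0, Price=6]  = 0; Cost = max(Demand, Supply) + 2  [with Demand=0, Supply=0]  = 2; Tax = max(Cost, Demand) - 5  [with Cost=2, Demand=0]  = -3.
Change = -5 − (-3) = -2.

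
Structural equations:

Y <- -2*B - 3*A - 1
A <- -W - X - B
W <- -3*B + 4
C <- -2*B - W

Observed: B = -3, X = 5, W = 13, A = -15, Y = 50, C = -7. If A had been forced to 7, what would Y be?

-16

Intervening sets A = 7 and removes its equation (A <- -W - X - B).
Y = -2*B - 3*A - 1  [with B=-3, A=7]  = -16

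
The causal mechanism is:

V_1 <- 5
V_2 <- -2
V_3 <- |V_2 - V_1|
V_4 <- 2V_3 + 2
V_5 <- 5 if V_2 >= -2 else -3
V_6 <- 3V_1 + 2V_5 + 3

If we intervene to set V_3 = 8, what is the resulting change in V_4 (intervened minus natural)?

The intervention breaks the incoming arrows to V_3: V_3 <- |V_2 - V_1| no longer applies, and V_3 = 8.
V_4 = 2V_3 + 2  [with V_3=8]  = 18
Without intervention: V_3 = |V_2 - V_1|  [with V_2=-2, V_1=5]  = 7; V_4 = 2V_3 + 2  [with V_3=7]  = 16.
Change = 18 − 16 = 2.

2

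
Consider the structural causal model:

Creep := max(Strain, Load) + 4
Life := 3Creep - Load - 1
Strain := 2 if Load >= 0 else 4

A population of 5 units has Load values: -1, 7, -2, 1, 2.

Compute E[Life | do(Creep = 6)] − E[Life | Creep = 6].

0.1

The intervention sets Creep=6 in all 5 units regardless of Load. Recomputing Life per unit gives 18, 10, 19, 16, 15; average 15.6.
Conditioning on Creep=6 selects the 2 unit(s) with Load ∈ {1, 2}. Their Life values: 16, 15. Mean = 15.5.
Difference = 15.6 − 15.5 = 0.1.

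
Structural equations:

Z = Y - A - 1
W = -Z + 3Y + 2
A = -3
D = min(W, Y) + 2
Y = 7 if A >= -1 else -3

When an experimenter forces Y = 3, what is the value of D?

do(Y=3) replaces the equation Y = 7 if A >= -1 else -3 with the constant Y = 3.
Z = Y - A - 1  [with Y=3, A=-3]  = 5
W = -Z + 3Y + 2  [with Z=5, Y=3]  = 6
D = min(W, Y) + 2  [with W=6, Y=3]  = 5

5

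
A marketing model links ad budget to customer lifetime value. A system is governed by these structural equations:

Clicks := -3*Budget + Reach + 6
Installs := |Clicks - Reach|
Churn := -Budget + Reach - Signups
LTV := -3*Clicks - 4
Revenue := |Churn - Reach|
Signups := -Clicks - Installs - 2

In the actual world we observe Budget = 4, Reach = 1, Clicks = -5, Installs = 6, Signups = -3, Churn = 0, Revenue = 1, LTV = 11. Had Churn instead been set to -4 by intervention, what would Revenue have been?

Intervening sets Churn = -4 and removes its equation (Churn := -Budget + Reach - Signups).
Revenue = |Churn - Reach|  [with Churn=-4, Reach=1]  = 5

5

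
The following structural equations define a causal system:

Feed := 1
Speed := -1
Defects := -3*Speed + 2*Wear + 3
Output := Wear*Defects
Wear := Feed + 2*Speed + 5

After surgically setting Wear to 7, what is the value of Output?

140

do(Wear=7) replaces the equation Wear := Feed + 2*Speed + 5 with the constant Wear = 7.
Defects = -3*Speed + 2*Wear + 3  [with Speed=-1, Wear=7]  = 20
Output = Wear*Defects  [with Wear=7, Defects=20]  = 140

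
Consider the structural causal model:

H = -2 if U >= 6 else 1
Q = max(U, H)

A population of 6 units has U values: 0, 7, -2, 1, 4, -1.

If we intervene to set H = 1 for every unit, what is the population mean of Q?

do(H=1) breaks H's dependence on U. With H=1 fixed, Q across the units is 1, 7, 1, 1, 4, 1, mean 2.5.

2.5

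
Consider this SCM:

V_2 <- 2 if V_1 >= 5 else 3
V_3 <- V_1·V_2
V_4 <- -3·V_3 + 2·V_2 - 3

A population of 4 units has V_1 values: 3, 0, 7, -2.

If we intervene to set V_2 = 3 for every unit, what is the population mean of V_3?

6

The intervention sets V_2=3 in all 4 units regardless of V_1. Recomputing V_3 per unit gives 9, 0, 21, -6; average 6.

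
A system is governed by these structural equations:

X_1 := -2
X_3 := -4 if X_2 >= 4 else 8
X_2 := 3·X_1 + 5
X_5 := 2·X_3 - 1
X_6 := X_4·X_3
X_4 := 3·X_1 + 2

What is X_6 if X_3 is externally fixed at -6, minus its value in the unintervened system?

56

The intervention breaks the incoming arrows to X_3: X_3 := -4 if X_2 >= 4 else 8 no longer applies, and X_3 = -6.
X_4 = 3·X_1 + 2  [with X_1=-2]  = -4
X_6 = X_4·X_3  [with X_4=-4, X_3=-6]  = 24
Without intervention: X_2 = 3·X_1 + 5  [with X_1=-2]  = -1; X_3 = -4 if X_2 >= 4 else 8  [with X_2=-1]  = 8; X_4 = 3·X_1 + 2  [with X_1=-2]  = -4; X_6 = X_4·X_3  [with X_4=-4, X_3=8]  = -32.
Change = 24 − (-32) = 56.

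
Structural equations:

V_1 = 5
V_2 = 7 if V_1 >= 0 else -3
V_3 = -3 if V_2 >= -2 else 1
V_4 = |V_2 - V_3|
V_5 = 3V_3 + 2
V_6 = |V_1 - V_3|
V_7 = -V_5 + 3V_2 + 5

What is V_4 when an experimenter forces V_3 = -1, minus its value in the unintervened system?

-2

The intervention breaks the incoming arrows to V_3: V_3 = -3 if V_2 >= -2 else 1 no longer applies, and V_3 = -1.
V_2 = 7 if V_1 >= 0 else -3  [with V_1=5]  = 7
V_4 = |V_2 - V_3|  [with V_2=7, V_3=-1]  = 8
Without intervention: V_2 = 7 if V_1 >= 0 else -3  [with V_1=5]  = 7; V_3 = -3 if V_2 >= -2 else 1  [with V_2=7]  = -3; V_4 = |V_2 - V_3|  [with V_2=7, V_3=-3]  = 10.
Change = 8 − 10 = -2.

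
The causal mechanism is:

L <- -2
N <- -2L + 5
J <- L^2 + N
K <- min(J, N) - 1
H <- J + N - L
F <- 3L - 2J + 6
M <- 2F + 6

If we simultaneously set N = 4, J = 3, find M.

Under do(N = 4, J = 3), each intervened variable's structural equation is replaced by its fixed value.
F = 3L - 2J + 6  [with L=-2, J=3]  = -6
M = 2F + 6  [with F=-6]  = -6

-6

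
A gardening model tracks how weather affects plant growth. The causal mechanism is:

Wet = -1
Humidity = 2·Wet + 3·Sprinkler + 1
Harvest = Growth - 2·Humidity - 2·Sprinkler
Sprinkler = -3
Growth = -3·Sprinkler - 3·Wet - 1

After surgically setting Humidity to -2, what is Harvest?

21

Intervening sets Humidity = -2 and removes its equation (Humidity = 2·Wet + 3·Sprinkler + 1).
Growth = -3·Sprinkler - 3·Wet - 1  [with Sprinkler=-3, Wet=-1]  = 11
Harvest = Growth - 2·Humidity - 2·Sprinkler  [with Growth=11, Humidity=-2, Sprinkler=-3]  = 21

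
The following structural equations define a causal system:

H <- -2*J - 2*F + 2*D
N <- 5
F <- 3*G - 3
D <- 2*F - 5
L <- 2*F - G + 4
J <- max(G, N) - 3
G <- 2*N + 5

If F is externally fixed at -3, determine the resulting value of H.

-40

The intervention breaks the incoming arrows to F: F <- 3*G - 3 no longer applies, and F = -3.
G = 2*N + 5  [with N=5]  = 15
J = max(G, N) - 3  [with G=15, N=5]  = 12
D = 2*F - 5  [with F=-3]  = -11
H = -2*J - 2*F + 2*D  [with J=12, F=-3, D=-11]  = -40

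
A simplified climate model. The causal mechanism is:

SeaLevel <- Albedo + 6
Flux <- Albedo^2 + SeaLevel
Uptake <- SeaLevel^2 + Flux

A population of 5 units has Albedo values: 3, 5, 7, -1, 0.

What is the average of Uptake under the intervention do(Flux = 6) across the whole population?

92.4

The intervention sets Flux=6 in all 5 units regardless of Albedo. Recomputing Uptake per unit gives 87, 127, 175, 31, 42; average 92.4.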